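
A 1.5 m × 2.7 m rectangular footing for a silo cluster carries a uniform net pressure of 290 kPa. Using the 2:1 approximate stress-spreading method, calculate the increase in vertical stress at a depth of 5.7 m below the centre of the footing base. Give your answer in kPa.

Δσ_z ≈ 19.4 kPa

By the 2:1 method the load spreads at 1 horizontal : 2 vertical, so at depth z the loaded area has grown by z in each plan dimension:
Δσ = qBL/((B+z)(L+z)) = 290×1.5×2.7/((1.5+5.7)(2.7+5.7)) = 19.42 kPa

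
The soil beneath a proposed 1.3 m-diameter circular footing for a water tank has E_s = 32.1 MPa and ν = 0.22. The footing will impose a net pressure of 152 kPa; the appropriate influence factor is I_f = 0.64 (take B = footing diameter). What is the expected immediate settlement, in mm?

S_e ≈ 3.75 mm

Immediate (elastic) settlement: S_e = q·B·(1−ν²)/E_s · I_f.
E_s = 32.1 MPa = 32100 kPa.
S_e = 152 × 1.3 × (1 − 0.22²) / 32100 × 0.64
    = 152 × 1.3 × 0.9516 / 32100 × 0.64
    = 0.003749 m = 3.749 mm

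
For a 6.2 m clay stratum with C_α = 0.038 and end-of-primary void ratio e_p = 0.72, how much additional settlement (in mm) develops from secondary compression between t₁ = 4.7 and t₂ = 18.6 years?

Secondary compression: S_s = C_α·H/(1+e_p)·log₁₀(t₂/t₁)
S_s = 0.038×6.2/(1+0.72)×log₁₀(18.6/4.7)
    = 0.137 × 0.5974 = 0.08183 m

S_s ≈ 81.8 mm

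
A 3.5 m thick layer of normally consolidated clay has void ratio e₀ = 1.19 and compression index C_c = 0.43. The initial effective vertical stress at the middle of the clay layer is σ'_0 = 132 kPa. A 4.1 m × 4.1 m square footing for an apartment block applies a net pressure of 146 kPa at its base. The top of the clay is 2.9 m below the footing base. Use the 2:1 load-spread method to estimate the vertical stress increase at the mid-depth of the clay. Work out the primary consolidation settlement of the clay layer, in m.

Mid-depth of clay below the footing base: z = 2.9 + 3.5/2 = 4.65 m.
Stress increase at mid-clay by the 2:1 spreading method:
Δσ = qBL/((B+z)(L+z)) = 146×4.1×4.1/((4.1+4.65)(4.1+4.65)) = 32.056 kPa
Final effective stress: σ'_f = σ'_0 + Δσ = 132 + 32.056 = 164.06 kPa.
Normally consolidated clay, so the full stress increment lies on the virgin compression line:
S_c = C_c·H/(1+e₀)·log₁₀(σ'_f/σ'_0) = 0.43×3.5/(1+1.19)×log₁₀(164.06/132)
    = 0.68721 × 0.094429 = 0.06489 m

S_c ≈ 0.0649 m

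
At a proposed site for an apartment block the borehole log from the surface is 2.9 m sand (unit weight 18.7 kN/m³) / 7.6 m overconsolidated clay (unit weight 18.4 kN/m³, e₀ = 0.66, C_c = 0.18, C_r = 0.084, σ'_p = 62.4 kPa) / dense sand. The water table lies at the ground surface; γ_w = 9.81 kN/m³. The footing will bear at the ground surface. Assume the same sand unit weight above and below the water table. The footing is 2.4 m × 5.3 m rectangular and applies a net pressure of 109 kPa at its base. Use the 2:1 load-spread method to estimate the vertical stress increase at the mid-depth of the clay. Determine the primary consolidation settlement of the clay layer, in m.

S_c ≈ 0.0578 m

Mid-depth of clay below the ground surface: z = 2.9 + 7.6/2 = 6.7 m.
Total vertical stress at mid-clay: σ_v = 18.7×2.9 + 18.4×3.8 = 124.15 kPa.
Pore pressure: u = 9.81×(6.7 − 0) = 65.727 kPa.
Initial effective stress: σ'_0 = σ_v − u = 124.15 − 65.727 = 58.423 kPa.
Stress increase at mid-clay by the 2:1 spreading method:
Δσ = qBL/((B+z)(L+z)) = 109×2.4×5.3/((2.4+6.7)(5.3+6.7)) = 12.697 kPa
Final effective stress: σ'_f = 58.423 + 12.697 = 71.12 kPa.
σ'_f = 71.12 > σ'_p = 62.4 kPa, so the stress path crosses the preconsolidation pressure — recompression up to σ'_p, then virgin compression beyond:
S_c = H/(1+e₀)·[C_r·log₁₀(σ'_p/σ'_0) + C_c·log₁₀(σ'_f/σ'_p)]
    = 7.6/1.66 × [0.084×log₁₀(62.4/58.423) + 0.18×log₁₀(71.12/62.4)]
    = 4.5783 × [0.0024025 + 0.010225] = 0.05781 m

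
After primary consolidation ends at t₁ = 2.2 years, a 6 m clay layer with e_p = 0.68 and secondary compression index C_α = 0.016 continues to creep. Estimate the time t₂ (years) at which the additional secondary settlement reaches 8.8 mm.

t₂ ≈ 3.14 years

S_s = C_α·H/(1+e_p)·log₁₀(t₂/t₁) ⇒ log₁₀(t₂/t₁) = S_s·(1+e_p)/(C_α·H).
log₁₀(t₂/t₁) = 0.0088 × (1+0.68) / (0.016×6) = 0.154
t₂ = t₁ × 10^0.154 = 2.2 × 1.426 = 3.136 years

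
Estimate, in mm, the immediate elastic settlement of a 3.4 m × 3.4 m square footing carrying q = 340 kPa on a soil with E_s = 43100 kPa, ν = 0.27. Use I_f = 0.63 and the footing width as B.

Immediate (elastic) settlement: S_e = q·B·(1−ν²)/E_s · I_f.
S_e = 340 × 3.4 × (1 − 0.27²) / 43100 × 0.63
    = 340 × 3.4 × 0.9271 / 43100 × 0.63
    = 0.01567 m = 15.67 mm

S_e ≈ 15.7 mm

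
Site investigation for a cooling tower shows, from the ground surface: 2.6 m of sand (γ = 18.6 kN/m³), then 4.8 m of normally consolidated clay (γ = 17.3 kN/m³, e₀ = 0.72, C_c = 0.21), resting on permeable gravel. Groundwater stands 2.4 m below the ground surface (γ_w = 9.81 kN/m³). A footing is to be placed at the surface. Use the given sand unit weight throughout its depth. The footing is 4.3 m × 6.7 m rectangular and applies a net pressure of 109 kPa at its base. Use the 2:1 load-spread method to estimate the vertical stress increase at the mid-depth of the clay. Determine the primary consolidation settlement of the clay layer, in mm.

S_c ≈ 94.3 mm

Mid-depth of clay below the ground surface: z = 2.6 + 4.8/2 = 5 m.
Total vertical stress at mid-clay: σ_v = 18.6×2.6 + 17.3×2.4 = 89.88 kPa.
Pore pressure: u = 9.81×(5 − 2.4) = 25.506 kPa.
Initial effective stress: σ'_0 = σ_v − u = 89.88 − 25.506 = 64.374 kPa.
Stress increase at mid-clay by the 2:1 spreading method:
Δσ = qBL/((B+z)(L+z)) = 109×4.3×6.7/((4.3+5)(6.7+5)) = 28.86 kPa
Final effective stress: σ'_f = σ'_0 + Δσ = 64.374 + 28.86 = 93.234 kPa.
Normally consolidated clay, so the full stress increment lies on the virgin compression line:
S_c = C_c·H/(1+e₀)·log₁₀(σ'_f/σ'_0) = 0.21×4.8/(1+0.72)×log₁₀(93.234/64.374)
    = 0.58605 × 0.16086 = 0.09427 m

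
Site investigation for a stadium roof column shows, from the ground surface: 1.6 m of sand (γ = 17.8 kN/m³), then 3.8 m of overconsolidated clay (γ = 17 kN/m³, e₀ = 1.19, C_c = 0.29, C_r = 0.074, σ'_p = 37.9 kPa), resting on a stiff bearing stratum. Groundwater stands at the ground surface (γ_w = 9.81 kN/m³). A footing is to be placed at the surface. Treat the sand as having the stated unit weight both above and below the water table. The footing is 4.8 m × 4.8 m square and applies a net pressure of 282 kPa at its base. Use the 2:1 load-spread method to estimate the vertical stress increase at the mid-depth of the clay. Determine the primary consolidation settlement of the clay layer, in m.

Mid-depth of clay below the ground surface: z = 1.6 + 3.8/2 = 3.5 m.
Total vertical stress at mid-clay: σ_v = 17.8×1.6 + 17×1.9 = 60.78 kPa.
Pore pressure: u = 9.81×(3.5 − 0) = 34.335 kPa.
Initial effective stress: σ'_0 = σ_v − u = 60.78 − 34.335 = 26.445 kPa.
Stress increase at mid-clay by the 2:1 spreading method:
Δσ = qBL/((B+z)(L+z)) = 282×4.8×4.8/((4.8+3.5)(4.8+3.5)) = 94.314 kPa
Final effective stress: σ'_f = 26.445 + 94.314 = 120.76 kPa.
σ'_f = 120.76 > σ'_p = 37.9 kPa, so the stress path crosses the preconsolidation pressure — recompression up to σ'_p, then virgin compression beyond:
S_c = H/(1+e₀)·[C_r·log₁₀(σ'_p/σ'_0) + C_c·log₁₀(σ'_f/σ'_p)]
    = 3.8/2.19 × [0.074×log₁₀(37.9/26.445) + 0.29×log₁₀(120.76/37.9)]
    = 1.7352 × [0.011566 + 0.14595] = 0.2733 m

S_c ≈ 0.273 m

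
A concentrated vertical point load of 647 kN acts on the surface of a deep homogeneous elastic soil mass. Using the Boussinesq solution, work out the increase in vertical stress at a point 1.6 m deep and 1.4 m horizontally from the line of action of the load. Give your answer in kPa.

Boussinesq vertical stress below a point load on an elastic half-space:
Δσ_z = 3P/(2πz²) · [1 + (r/z)²]^(−5/2)
r/z = 1.4/1.6 = 0.875; [1+(r/z)²]^(−5/2) = 0.24141.
Δσ_z = 3×647/(2π×1.6²) × 0.24141 = 120.67 × 0.24141 = 29.13 kPa

Δσ_z ≈ 29.1 kPa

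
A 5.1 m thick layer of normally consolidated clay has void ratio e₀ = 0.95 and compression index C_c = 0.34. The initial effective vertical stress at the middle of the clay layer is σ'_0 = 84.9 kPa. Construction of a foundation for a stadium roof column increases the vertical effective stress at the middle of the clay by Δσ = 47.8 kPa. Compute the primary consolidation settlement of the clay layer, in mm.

S_c ≈ 172 mm

Final effective stress: σ'_f = σ'_0 + Δσ = 84.9 + 47.8 = 132.7 kPa.
Normally consolidated clay, so the full stress increment lies on the virgin compression line:
S_c = C_c·H/(1+e₀)·log₁₀(σ'_f/σ'_0) = 0.34×5.1/(1+0.95)×log₁₀(132.7/84.9)
    = 0.88923 × 0.19396 = 0.1725 m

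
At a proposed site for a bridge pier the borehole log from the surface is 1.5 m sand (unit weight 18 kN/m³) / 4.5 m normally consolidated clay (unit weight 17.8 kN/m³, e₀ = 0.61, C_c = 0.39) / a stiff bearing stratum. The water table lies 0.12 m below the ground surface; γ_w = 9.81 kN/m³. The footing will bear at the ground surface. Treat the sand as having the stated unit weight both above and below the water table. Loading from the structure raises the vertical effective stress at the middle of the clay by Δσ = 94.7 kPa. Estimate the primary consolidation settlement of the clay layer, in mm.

S_c ≈ 658 mm

Mid-depth of clay below the ground surface: z = 1.5 + 4.5/2 = 3.75 m.
Total vertical stress at mid-clay: σ_v = 18×1.5 + 17.8×2.25 = 67.05 kPa.
Pore pressure: u = 9.81×(3.75 − 0.12) = 35.61 kPa.
Initial effective stress: σ'_0 = σ_v − u = 67.05 − 35.61 = 31.44 kPa.
Final effective stress: σ'_f = σ'_0 + Δσ = 31.44 + 94.7 = 126.14 kPa.
Normally consolidated clay, so the full stress increment lies on the virgin compression line:
S_c = C_c·H/(1+e₀)·log₁₀(σ'_f/σ'_0) = 0.39×4.5/(1+0.61)×log₁₀(126.14/31.44)
    = 1.0901 × 0.60337 = 0.6577 m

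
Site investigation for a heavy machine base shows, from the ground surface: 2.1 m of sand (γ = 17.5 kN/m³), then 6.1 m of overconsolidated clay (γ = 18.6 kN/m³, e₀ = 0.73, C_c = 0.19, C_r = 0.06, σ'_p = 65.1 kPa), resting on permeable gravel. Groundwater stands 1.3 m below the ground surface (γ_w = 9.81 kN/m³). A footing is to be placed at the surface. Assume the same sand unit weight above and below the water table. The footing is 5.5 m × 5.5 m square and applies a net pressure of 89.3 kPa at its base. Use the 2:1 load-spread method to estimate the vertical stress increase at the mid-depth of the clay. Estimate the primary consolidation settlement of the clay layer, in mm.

Mid-depth of clay below the ground surface: z = 2.1 + 6.1/2 = 5.15 m.
Total vertical stress at mid-clay: σ_v = 17.5×2.1 + 18.6×3.05 = 93.48 kPa.
Pore pressure: u = 9.81×(5.15 − 1.3) = 37.769 kPa.
Initial effective stress: σ'_0 = σ_v − u = 93.48 − 37.769 = 55.711 kPa.
Stress increase at mid-clay by the 2:1 spreading method:
Δσ = qBL/((B+z)(L+z)) = 89.3×5.5×5.5/((5.5+5.15)(5.5+5.15)) = 23.816 kPa
Final effective stress: σ'_f = 55.711 + 23.816 = 79.527 kPa.
σ'_f = 79.527 > σ'_p = 65.1 kPa, so the stress path crosses the preconsolidation pressure — recompression up to σ'_p, then virgin compression beyond:
S_c = H/(1+e₀)·[C_r·log₁₀(σ'_p/σ'_0) + C_c·log₁₀(σ'_f/σ'_p)]
    = 6.1/1.73 × [0.06×log₁₀(65.1/55.711) + 0.19×log₁₀(79.527/65.1)]
    = 3.526 × [0.0040584 + 0.016517] = 0.07255 m

S_c ≈ 72.5 mm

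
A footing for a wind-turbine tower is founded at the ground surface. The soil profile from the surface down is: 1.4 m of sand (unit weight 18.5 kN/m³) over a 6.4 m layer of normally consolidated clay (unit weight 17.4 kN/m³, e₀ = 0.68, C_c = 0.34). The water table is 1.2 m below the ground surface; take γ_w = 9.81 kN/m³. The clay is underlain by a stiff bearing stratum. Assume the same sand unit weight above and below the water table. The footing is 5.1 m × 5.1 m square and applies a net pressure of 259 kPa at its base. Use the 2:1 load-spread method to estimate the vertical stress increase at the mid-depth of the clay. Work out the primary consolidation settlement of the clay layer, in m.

Mid-depth of clay below the ground surface: z = 1.4 + 6.4/2 = 4.6 m.
Total vertical stress at mid-clay: σ_v = 18.5×1.4 + 17.4×3.2 = 81.58 kPa.
Pore pressure: u = 9.81×(4.6 − 1.2) = 33.354 kPa.
Initial effective stress: σ'_0 = σ_v − u = 81.58 − 33.354 = 48.226 kPa.
Stress increase at mid-clay by the 2:1 spreading method:
Δσ = qBL/((B+z)(L+z)) = 259×5.1×5.1/((5.1+4.6)(5.1+4.6)) = 71.597 kPa
Final effective stress: σ'_f = σ'_0 + Δσ = 48.226 + 71.597 = 119.82 kPa.
Normally consolidated clay, so the full stress increment lies on the virgin compression line:
S_c = C_c·H/(1+e₀)·log₁₀(σ'_f/σ'_0) = 0.34×6.4/(1+0.68)×log₁₀(119.82/48.226)
    = 1.2952 × 0.39525 = 0.5119 m

S_c ≈ 0.512 m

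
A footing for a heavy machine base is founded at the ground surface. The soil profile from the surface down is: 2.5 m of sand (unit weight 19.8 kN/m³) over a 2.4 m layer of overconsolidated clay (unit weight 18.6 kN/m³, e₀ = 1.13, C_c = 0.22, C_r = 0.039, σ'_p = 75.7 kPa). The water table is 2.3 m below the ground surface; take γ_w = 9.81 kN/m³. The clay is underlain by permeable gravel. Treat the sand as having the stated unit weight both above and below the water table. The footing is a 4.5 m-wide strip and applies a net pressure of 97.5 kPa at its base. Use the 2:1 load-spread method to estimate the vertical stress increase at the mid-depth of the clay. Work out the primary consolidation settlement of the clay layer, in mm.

Mid-depth of clay below the ground surface: z = 2.5 + 2.4/2 = 3.7 m.
Total vertical stress at mid-clay: σ_v = 19.8×2.5 + 18.6×1.2 = 71.82 kPa.
Pore pressure: u = 9.81×(3.7 − 2.3) = 13.734 kPa.
Initial effective stress: σ'_0 = σ_v − u = 71.82 − 13.734 = 58.086 kPa.
Stress increase at mid-clay by the 2:1 spreading method:
Δσ = qB/(B+z) = 97.5×4.5/(4.5+3.7) = 53.506 kPa
Final effective stress: σ'_f = 58.086 + 53.506 = 111.59 kPa.
σ'_f = 111.59 > σ'_p = 75.7 kPa, so the stress path crosses the preconsolidation pressure — recompression up to σ'_p, then virgin compression beyond:
S_c = H/(1+e₀)·[C_r·log₁₀(σ'_p/σ'_0) + C_c·log₁₀(σ'_f/σ'_p)]
    = 2.4/2.13 × [0.039×log₁₀(75.7/58.086) + 0.22×log₁₀(111.59/75.7)]
    = 1.1268 × [0.004486 + 0.037076] = 0.04683 m

S_c ≈ 46.8 mm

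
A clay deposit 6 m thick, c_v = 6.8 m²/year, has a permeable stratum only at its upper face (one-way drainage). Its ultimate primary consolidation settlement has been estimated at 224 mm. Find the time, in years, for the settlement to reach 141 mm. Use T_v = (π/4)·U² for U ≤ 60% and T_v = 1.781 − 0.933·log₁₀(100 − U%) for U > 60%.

Drainage path length: H_d = H = 6 m (single drainage).
U = S(t)/S_ult = 141/224 = 0.6295.
U > 60%: T_v = 1.781 − 0.933·log₁₀(100 − 62.946) = 0.31728.
t = T_v·H_d²/c_v = 0.31728×6²/6.8 = 1.68 years.

t ≈ 1.68 years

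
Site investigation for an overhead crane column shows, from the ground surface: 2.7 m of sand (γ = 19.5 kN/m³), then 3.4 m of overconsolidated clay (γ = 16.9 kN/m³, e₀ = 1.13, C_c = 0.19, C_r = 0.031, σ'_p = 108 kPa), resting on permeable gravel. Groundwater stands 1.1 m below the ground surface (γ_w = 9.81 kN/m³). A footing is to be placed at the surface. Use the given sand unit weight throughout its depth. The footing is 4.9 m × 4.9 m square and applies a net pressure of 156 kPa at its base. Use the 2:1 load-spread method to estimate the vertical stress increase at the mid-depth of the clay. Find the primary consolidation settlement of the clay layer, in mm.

S_c ≈ 13.6 mm

Mid-depth of clay below the ground surface: z = 2.7 + 3.4/2 = 4.4 m.
Total vertical stress at mid-clay: σ_v = 19.5×2.7 + 16.9×1.7 = 81.38 kPa.
Pore pressure: u = 9.81×(4.4 − 1.1) = 32.373 kPa.
Initial effective stress: σ'_0 = σ_v − u = 81.38 − 32.373 = 49.007 kPa.
Stress increase at mid-clay by the 2:1 spreading method:
Δσ = qBL/((B+z)(L+z)) = 156×4.9×4.9/((4.9+4.4)(4.9+4.4)) = 43.306 kPa
Final effective stress: σ'_f = 49.007 + 43.306 = 92.313 kPa.
σ'_f = 92.313 ≤ σ'_p = 108 kPa, so the clay remains overconsolidated and only the recompression index applies:
S_c = C_r·H/(1+e₀)·log₁₀(σ'_f/σ'_0) = 0.031×3.4/2.13×log₁₀(92.313/49.007)
    = 0.049482 × 0.275 = 0.01361 m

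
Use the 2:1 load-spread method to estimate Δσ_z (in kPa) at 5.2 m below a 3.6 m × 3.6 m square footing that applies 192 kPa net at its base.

Δσ_z ≈ 32.1 kPa

By the 2:1 method the load spreads at 1 horizontal : 2 vertical, so at depth z the loaded area has grown by z in each plan dimension:
Δσ = qBL/((B+z)(L+z)) = 192×3.6×3.6/((3.6+5.2)(3.6+5.2)) = 32.132 kPa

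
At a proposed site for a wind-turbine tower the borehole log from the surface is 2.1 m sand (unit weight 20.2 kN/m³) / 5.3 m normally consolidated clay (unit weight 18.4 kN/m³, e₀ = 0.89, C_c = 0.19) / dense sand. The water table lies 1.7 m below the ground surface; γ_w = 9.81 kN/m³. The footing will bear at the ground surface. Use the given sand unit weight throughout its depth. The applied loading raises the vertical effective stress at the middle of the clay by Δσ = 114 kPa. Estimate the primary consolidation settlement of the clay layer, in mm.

S_c ≈ 243 mm

Mid-depth of clay below the ground surface: z = 2.1 + 5.3/2 = 4.75 m.
Total vertical stress at mid-clay: σ_v = 20.2×2.1 + 18.4×2.65 = 91.18 kPa.
Pore pressure: u = 9.81×(4.75 − 1.7) = 29.921 kPa.
Initial effective stress: σ'_0 = σ_v − u = 91.18 − 29.921 = 61.259 kPa.
Final effective stress: σ'_f = σ'_0 + Δσ = 61.259 + 114 = 175.26 kPa.
Normally consolidated clay, so the full stress increment lies on the virgin compression line:
S_c = C_c·H/(1+e₀)·log₁₀(σ'_f/σ'_0) = 0.19×5.3/(1+0.89)×log₁₀(175.26/61.259)
    = 0.5328 × 0.45651 = 0.2432 m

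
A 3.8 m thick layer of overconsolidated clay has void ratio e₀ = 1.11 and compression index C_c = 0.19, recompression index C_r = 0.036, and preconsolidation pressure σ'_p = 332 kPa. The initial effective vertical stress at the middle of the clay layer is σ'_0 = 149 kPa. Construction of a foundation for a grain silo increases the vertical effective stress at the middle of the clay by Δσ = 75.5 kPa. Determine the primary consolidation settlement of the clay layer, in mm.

S_c ≈ 11.5 mm

Final effective stress: σ'_f = 149 + 75.5 = 224.5 kPa.
σ'_f = 224.5 ≤ σ'_p = 332 kPa, so the clay remains overconsolidated and only the recompression index applies:
S_c = C_r·H/(1+e₀)·log₁₀(σ'_f/σ'_0) = 0.036×3.8/2.11×log₁₀(224.5/149)
    = 0.064832 × 0.17803 = 0.01154 m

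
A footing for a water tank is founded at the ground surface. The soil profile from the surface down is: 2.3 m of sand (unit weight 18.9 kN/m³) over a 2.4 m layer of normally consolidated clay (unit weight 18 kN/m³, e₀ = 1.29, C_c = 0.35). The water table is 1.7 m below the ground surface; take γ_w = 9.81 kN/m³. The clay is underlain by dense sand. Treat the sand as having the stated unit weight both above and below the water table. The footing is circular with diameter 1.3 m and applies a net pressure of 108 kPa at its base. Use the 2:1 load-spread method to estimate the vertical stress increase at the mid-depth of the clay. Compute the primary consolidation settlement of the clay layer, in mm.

S_c ≈ 24.6 mm

Mid-depth of clay below the ground surface: z = 2.3 + 2.4/2 = 3.5 m.
Total vertical stress at mid-clay: σ_v = 18.9×2.3 + 18×1.2 = 65.07 kPa.
Pore pressure: u = 9.81×(3.5 − 1.7) = 17.658 kPa.
Initial effective stress: σ'_0 = σ_v − u = 65.07 − 17.658 = 47.412 kPa.
Stress increase at mid-clay by the 2:1 spreading method:
Δσ ≈ qD²/(D+z)² = 108×1.3²/(1.3+3.5)² = 7.9219 kPa
Final effective stress: σ'_f = σ'_0 + Δσ = 47.412 + 7.9219 = 55.334 kPa.
Normally consolidated clay, so the full stress increment lies on the virgin compression line:
S_c = C_c·H/(1+e₀)·log₁₀(σ'_f/σ'_0) = 0.35×2.4/(1+1.29)×log₁₀(55.334/47.412)
    = 0.36681 × 0.067104 = 0.02461 m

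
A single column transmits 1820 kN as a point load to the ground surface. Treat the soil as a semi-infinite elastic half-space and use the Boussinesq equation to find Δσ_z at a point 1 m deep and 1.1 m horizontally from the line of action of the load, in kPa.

Boussinesq vertical stress below a point load on an elastic half-space:
Δσ_z = 3P/(2πz²) · [1 + (r/z)²]^(−5/2)
r/z = 1.1/1 = 1.1; [1+(r/z)²]^(−5/2) = 0.13773.
Δσ_z = 3×1820/(2π×1²) × 0.13773 = 868.99 × 0.13773 = 119.7 kPa

Δσ_z ≈ 120 kPa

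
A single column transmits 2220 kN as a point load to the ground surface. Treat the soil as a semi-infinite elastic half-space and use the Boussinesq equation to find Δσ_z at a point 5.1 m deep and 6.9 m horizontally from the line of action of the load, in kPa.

Boussinesq vertical stress below a point load on an elastic half-space:
Δσ_z = 3P/(2πz²) · [1 + (r/z)²]^(−5/2)
r/z = 6.9/5.1 = 1.3529; [1+(r/z)²]^(−5/2) = 0.074193.
Δσ_z = 3×2220/(2π×5.1²) × 0.074193 = 40.752 × 0.074193 = 3.024 kPa

Δσ_z ≈ 3.02 kPa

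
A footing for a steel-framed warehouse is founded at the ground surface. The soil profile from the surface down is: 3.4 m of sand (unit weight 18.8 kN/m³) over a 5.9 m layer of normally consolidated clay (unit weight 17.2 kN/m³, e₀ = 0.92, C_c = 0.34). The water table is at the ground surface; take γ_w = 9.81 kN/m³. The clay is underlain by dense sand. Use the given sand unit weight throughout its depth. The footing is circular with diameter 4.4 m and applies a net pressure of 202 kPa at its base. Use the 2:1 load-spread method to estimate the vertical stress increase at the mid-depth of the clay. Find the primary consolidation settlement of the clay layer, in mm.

S_c ≈ 226 mm

Mid-depth of clay below the ground surface: z = 3.4 + 5.9/2 = 6.35 m.
Total vertical stress at mid-clay: σ_v = 18.8×3.4 + 17.2×2.95 = 114.66 kPa.
Pore pressure: u = 9.81×(6.35 − 0) = 62.294 kPa.
Initial effective stress: σ'_0 = σ_v − u = 114.66 − 62.294 = 52.366 kPa.
Stress increase at mid-clay by the 2:1 spreading method:
Δσ ≈ qD²/(D+z)² = 202×4.4²/(4.4+6.35)² = 33.841 kPa
Final effective stress: σ'_f = σ'_0 + Δσ = 52.366 + 33.841 = 86.207 kPa.
Normally consolidated clay, so the full stress increment lies on the virgin compression line:
S_c = C_c·H/(1+e₀)·log₁₀(σ'_f/σ'_0) = 0.34×5.9/(1+0.92)×log₁₀(86.207/52.366)
    = 1.0448 × 0.21649 = 0.2262 m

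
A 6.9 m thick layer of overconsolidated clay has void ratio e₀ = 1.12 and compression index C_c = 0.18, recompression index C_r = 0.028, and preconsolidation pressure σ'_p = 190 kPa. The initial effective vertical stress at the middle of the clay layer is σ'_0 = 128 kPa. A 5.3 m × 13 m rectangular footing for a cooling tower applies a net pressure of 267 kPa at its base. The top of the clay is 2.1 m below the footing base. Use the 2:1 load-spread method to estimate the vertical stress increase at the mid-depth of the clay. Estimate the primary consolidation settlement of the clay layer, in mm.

Mid-depth of clay below the footing base: z = 2.1 + 6.9/2 = 5.55 m.
Stress increase at mid-clay by the 2:1 spreading method:
Δσ = qBL/((B+z)(L+z)) = 267×5.3×13/((5.3+5.55)(13+5.55)) = 91.402 kPa
Final effective stress: σ'_f = 128 + 91.402 = 219.4 kPa.
σ'_f = 219.4 > σ'_p = 190 kPa, so the stress path crosses the preconsolidation pressure — recompression up to σ'_p, then virgin compression beyond:
S_c = H/(1+e₀)·[C_r·log₁₀(σ'_p/σ'_0) + C_c·log₁₀(σ'_f/σ'_p)]
    = 6.9/2.12 × [0.028×log₁₀(190/128) + 0.18×log₁₀(219.4/190)]
    = 3.2547 × [0.0048032 + 0.011247] = 0.05224 m

S_c ≈ 52.2 mm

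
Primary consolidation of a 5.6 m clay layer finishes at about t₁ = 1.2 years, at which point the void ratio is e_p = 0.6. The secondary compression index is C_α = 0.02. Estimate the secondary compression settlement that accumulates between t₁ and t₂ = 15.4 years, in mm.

S_s ≈ 77.6 mm

Secondary compression: S_s = C_α·H/(1+e_p)·log₁₀(t₂/t₁)
S_s = 0.02×5.6/(1+0.6)×log₁₀(15.4/1.2)
    = 0.07 × 1.108 = 0.07758 m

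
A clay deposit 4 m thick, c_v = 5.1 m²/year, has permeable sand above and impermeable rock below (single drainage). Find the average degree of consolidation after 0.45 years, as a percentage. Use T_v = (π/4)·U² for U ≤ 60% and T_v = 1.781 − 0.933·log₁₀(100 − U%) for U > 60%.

U ≈ 42.7 %

Drainage path length: H_d = H = 4 m (single drainage).
T_v = c_v·t/H_d² = 5.1×0.45/4² = 0.14344.
T_v = 0.14344 corresponds to the U ≤ 60% branch:
U = √(4T_v/π) = 0.4274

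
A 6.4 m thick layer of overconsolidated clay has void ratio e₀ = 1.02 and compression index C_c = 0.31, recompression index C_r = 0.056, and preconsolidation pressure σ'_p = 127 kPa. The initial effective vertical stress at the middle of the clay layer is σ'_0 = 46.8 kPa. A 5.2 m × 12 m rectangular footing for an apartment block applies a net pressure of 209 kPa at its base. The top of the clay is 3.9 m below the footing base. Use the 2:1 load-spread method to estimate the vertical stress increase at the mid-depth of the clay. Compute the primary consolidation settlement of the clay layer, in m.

Mid-depth of clay below the footing base: z = 3.9 + 6.4/2 = 7.1 m.
Stress increase at mid-clay by the 2:1 spreading method:
Δσ = qBL/((B+z)(L+z)) = 209×5.2×12/((5.2+7.1)(12+7.1)) = 55.513 kPa
Final effective stress: σ'_f = 46.8 + 55.513 = 102.31 kPa.
σ'_f = 102.31 ≤ σ'_p = 127 kPa, so the clay remains overconsolidated and only the recompression index applies:
S_c = C_r·H/(1+e₀)·log₁₀(σ'_f/σ'_0) = 0.056×6.4/2.02×log₁₀(102.31/46.8)
    = 0.17742 × 0.33967 = 0.06027 m

S_c ≈ 0.0603 m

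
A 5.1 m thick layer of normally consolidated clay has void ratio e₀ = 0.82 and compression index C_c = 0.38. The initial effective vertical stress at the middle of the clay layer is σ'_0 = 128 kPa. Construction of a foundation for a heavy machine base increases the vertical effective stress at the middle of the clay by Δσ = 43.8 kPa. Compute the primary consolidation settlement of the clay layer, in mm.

S_c ≈ 136 mm

Final effective stress: σ'_f = σ'_0 + Δσ = 128 + 43.8 = 171.8 kPa.
Normally consolidated clay, so the full stress increment lies on the virgin compression line:
S_c = C_c·H/(1+e₀)·log₁₀(σ'_f/σ'_0) = 0.38×5.1/(1+0.82)×log₁₀(171.8/128)
    = 1.0648 × 0.12781 = 0.1361 m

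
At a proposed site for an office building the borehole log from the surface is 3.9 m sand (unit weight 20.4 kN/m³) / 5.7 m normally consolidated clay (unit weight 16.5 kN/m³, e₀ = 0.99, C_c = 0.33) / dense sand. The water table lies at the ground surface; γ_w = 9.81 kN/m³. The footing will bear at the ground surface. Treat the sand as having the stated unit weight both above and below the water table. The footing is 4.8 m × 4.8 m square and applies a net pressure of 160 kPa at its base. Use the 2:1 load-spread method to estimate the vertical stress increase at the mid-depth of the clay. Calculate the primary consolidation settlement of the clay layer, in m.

Mid-depth of clay below the ground surface: z = 3.9 + 5.7/2 = 6.75 m.
Total vertical stress at mid-clay: σ_v = 20.4×3.9 + 16.5×2.85 = 126.58 kPa.
Pore pressure: u = 9.81×(6.75 − 0) = 66.218 kPa.
Initial effective stress: σ'_0 = σ_v − u = 126.58 − 66.218 = 60.362 kPa.
Stress increase at mid-clay by the 2:1 spreading method:
Δσ = qBL/((B+z)(L+z)) = 160×4.8×4.8/((4.8+6.75)(4.8+6.75)) = 27.634 kPa
Final effective stress: σ'_f = σ'_0 + Δσ = 60.362 + 27.634 = 87.996 kPa.
Normally consolidated clay, so the full stress increment lies on the virgin compression line:
S_c = C_c·H/(1+e₀)·log₁₀(σ'_f/σ'_0) = 0.33×5.7/(1+0.99)×log₁₀(87.996/60.362)
    = 0.94523 × 0.1637 = 0.1547 m

S_c ≈ 0.155 m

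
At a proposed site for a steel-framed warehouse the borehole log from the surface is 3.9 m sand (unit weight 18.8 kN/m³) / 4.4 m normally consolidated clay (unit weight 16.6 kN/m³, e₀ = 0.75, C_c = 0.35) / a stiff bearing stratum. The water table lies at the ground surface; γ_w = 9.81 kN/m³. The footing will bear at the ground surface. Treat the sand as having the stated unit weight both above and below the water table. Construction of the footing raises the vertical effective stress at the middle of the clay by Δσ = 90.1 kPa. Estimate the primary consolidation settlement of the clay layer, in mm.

S_c ≈ 394 mm

Mid-depth of clay below the ground surface: z = 3.9 + 4.4/2 = 6.1 m.
Total vertical stress at mid-clay: σ_v = 18.8×3.9 + 16.6×2.2 = 109.84 kPa.
Pore pressure: u = 9.81×(6.1 − 0) = 59.841 kPa.
Initial effective stress: σ'_0 = σ_v − u = 109.84 − 59.841 = 49.999 kPa.
Final effective stress: σ'_f = σ'_0 + Δσ = 49.999 + 90.1 = 140.1 kPa.
Normally consolidated clay, so the full stress increment lies on the virgin compression line:
S_c = C_c·H/(1+e₀)·log₁₀(σ'_f/σ'_0) = 0.35×4.4/(1+0.75)×log₁₀(140.1/49.999)
    = 0.88 × 0.44748 = 0.3938 m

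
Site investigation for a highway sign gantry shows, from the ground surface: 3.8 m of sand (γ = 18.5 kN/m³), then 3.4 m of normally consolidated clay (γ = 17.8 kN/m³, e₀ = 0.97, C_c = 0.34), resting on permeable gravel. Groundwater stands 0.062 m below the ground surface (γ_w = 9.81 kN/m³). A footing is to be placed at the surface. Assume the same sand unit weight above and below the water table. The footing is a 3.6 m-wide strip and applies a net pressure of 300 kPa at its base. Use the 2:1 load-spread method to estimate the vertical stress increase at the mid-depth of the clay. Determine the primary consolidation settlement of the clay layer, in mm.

Mid-depth of clay below the ground surface: z = 3.8 + 3.4/2 = 5.5 m.
Total vertical stress at mid-clay: σ_v = 18.5×3.8 + 17.8×1.7 = 100.56 kPa.
Pore pressure: u = 9.81×(5.5 − 0.062) = 53.347 kPa.
Initial effective stress: σ'_0 = σ_v − u = 100.56 − 53.347 = 47.213 kPa.
Stress increase at mid-clay by the 2:1 spreading method:
Δσ = qB/(B+z) = 300×3.6/(3.6+5.5) = 118.68 kPa
Final effective stress: σ'_f = σ'_0 + Δσ = 47.213 + 118.68 = 165.89 kPa.
Normally consolidated clay, so the full stress increment lies on the virgin compression line:
S_c = C_c·H/(1+e₀)·log₁₀(σ'_f/σ'_0) = 0.34×3.4/(1+0.97)×log₁₀(165.89/47.213)
    = 0.5868 × 0.54576 = 0.3203 m

S_c ≈ 320 mm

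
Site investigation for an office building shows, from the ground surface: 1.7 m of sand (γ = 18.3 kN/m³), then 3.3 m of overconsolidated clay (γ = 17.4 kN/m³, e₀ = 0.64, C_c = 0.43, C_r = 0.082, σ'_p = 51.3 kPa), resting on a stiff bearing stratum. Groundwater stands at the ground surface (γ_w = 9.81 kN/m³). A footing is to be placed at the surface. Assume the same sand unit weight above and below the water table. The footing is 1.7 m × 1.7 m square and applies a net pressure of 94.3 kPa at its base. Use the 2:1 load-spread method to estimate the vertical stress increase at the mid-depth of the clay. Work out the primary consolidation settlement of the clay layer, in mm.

S_c ≈ 23.9 mm

Mid-depth of clay below the ground surface: z = 1.7 + 3.3/2 = 3.35 m.
Total vertical stress at mid-clay: σ_v = 18.3×1.7 + 17.4×1.65 = 59.82 kPa.
Pore pressure: u = 9.81×(3.35 − 0) = 32.864 kPa.
Initial effective stress: σ'_0 = σ_v − u = 59.82 − 32.864 = 26.956 kPa.
Stress increase at mid-clay by the 2:1 spreading method:
Δσ = qBL/((B+z)(L+z)) = 94.3×1.7×1.7/((1.7+3.35)(1.7+3.35)) = 10.686 kPa
Final effective stress: σ'_f = 26.956 + 10.686 = 37.642 kPa.
σ'_f = 37.642 ≤ σ'_p = 51.3 kPa, so the clay remains overconsolidated and only the recompression index applies:
S_c = C_r·H/(1+e₀)·log₁₀(σ'_f/σ'_0) = 0.082×3.3/1.64×log₁₀(37.642/26.956)
    = 0.165 × 0.14502 = 0.02393 m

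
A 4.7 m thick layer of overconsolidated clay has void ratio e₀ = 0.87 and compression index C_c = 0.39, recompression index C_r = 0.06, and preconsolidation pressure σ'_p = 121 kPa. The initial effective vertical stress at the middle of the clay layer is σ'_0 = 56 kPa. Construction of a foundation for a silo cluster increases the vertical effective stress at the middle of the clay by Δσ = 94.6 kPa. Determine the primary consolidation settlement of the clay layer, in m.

S_c ≈ 0.144 m

Final effective stress: σ'_f = 56 + 94.6 = 150.6 kPa.
σ'_f = 150.6 > σ'_p = 121 kPa, so the stress path crosses the preconsolidation pressure — recompression up to σ'_p, then virgin compression beyond:
S_c = H/(1+e₀)·[C_r·log₁₀(σ'_p/σ'_0) + C_c·log₁₀(σ'_f/σ'_p)]
    = 4.7/1.87 × [0.06×log₁₀(121/56) + 0.39×log₁₀(150.6/121)]
    = 2.5134 × [0.020076 + 0.037065] = 0.1436 m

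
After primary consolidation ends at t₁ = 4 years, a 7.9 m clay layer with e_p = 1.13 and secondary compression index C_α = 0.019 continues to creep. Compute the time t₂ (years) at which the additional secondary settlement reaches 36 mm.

S_s = C_α·H/(1+e_p)·log₁₀(t₂/t₁) ⇒ log₁₀(t₂/t₁) = S_s·(1+e_p)/(C_α·H).
log₁₀(t₂/t₁) = 0.036 × (1+1.13) / (0.019×7.9) = 0.5109
t₂ = t₁ × 10^0.5109 = 4 × 3.242 = 12.97 years

t₂ ≈ 13 years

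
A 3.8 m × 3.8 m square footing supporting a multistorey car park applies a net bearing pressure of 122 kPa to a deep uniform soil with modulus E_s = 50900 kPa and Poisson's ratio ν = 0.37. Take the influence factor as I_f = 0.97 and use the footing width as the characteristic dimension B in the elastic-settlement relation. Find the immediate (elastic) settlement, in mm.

S_e ≈ 7.63 mm

Immediate (elastic) settlement: S_e = q·B·(1−ν²)/E_s · I_f.
S_e = 122 × 3.8 × (1 − 0.37²) / 50900 × 0.97
    = 122 × 3.8 × 0.8631 / 50900 × 0.97
    = 0.007625 m = 7.625 mm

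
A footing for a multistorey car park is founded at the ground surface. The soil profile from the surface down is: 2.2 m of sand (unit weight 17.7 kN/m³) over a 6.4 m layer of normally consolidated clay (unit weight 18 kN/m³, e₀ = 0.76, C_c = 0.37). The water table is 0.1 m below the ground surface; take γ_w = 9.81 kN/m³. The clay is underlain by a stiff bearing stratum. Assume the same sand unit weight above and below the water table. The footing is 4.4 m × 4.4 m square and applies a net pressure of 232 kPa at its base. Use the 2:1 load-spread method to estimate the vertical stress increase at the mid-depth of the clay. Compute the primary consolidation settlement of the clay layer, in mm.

S_c ≈ 419 mm

Mid-depth of clay below the ground surface: z = 2.2 + 6.4/2 = 5.4 m.
Total vertical stress at mid-clay: σ_v = 17.7×2.2 + 18×3.2 = 96.54 kPa.
Pore pressure: u = 9.81×(5.4 − 0.1) = 51.993 kPa.
Initial effective stress: σ'_0 = σ_v − u = 96.54 − 51.993 = 44.547 kPa.
Stress increase at mid-clay by the 2:1 spreading method:
Δσ = qBL/((B+z)(L+z)) = 232×4.4×4.4/((4.4+5.4)(4.4+5.4)) = 46.767 kPa
Final effective stress: σ'_f = σ'_0 + Δσ = 44.547 + 46.767 = 91.314 kPa.
Normally consolidated clay, so the full stress increment lies on the virgin compression line:
S_c = C_c·H/(1+e₀)·log₁₀(σ'_f/σ'_0) = 0.37×6.4/(1+0.76)×log₁₀(91.314/44.547)
    = 1.3455 × 0.31172 = 0.4194 m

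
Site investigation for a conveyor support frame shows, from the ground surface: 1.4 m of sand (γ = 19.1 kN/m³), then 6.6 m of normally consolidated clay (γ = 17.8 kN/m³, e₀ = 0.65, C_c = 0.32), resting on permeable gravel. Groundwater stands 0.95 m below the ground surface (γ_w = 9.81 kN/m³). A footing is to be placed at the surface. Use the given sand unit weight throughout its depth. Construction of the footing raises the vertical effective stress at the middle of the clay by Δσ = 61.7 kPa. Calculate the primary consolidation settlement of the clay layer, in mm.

S_c ≈ 455 mm

Mid-depth of clay below the ground surface: z = 1.4 + 6.6/2 = 4.7 m.
Total vertical stress at mid-clay: σ_v = 19.1×1.4 + 17.8×3.3 = 85.48 kPa.
Pore pressure: u = 9.81×(4.7 − 0.95) = 36.788 kPa.
Initial effective stress: σ'_0 = σ_v − u = 85.48 − 36.788 = 48.692 kPa.
Final effective stress: σ'_f = σ'_0 + Δσ = 48.692 + 61.7 = 110.39 kPa.
Normally consolidated clay, so the full stress increment lies on the virgin compression line:
S_c = C_c·H/(1+e₀)·log₁₀(σ'_f/σ'_0) = 0.32×6.6/(1+0.65)×log₁₀(110.39/48.692)
    = 1.28 × 0.35547 = 0.455 m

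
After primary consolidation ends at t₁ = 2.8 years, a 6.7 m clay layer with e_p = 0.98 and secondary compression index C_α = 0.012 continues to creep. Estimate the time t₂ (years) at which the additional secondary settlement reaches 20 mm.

t₂ ≈ 8.7 years

S_s = C_α·H/(1+e_p)·log₁₀(t₂/t₁) ⇒ log₁₀(t₂/t₁) = S_s·(1+e_p)/(C_α·H).
log₁₀(t₂/t₁) = 0.02 × (1+0.98) / (0.012×6.7) = 0.4925
t₂ = t₁ × 10^0.4925 = 2.8 × 3.108 = 8.704 years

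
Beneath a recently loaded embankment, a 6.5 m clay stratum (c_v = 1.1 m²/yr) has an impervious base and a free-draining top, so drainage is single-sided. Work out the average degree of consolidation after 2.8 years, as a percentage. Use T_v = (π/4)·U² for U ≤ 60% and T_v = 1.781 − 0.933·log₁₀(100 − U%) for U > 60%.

U ≈ 30.5 %

Drainage path length: H_d = H = 6.5 m (single drainage).
T_v = c_v·t/H_d² = 1.1×2.8/6.5² = 0.072899.
T_v = 0.072899 corresponds to the U ≤ 60% branch:
U = √(4T_v/π) = 0.3047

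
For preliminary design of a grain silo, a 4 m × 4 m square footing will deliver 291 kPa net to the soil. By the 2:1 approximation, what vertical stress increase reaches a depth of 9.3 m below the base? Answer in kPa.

Δσ_z ≈ 26.3 kPa

By the 2:1 method the load spreads at 1 horizontal : 2 vertical, so at depth z the loaded area has grown by z in each plan dimension:
Δσ = qBL/((B+z)(L+z)) = 291×4×4/((4+9.3)(4+9.3)) = 26.321 kPa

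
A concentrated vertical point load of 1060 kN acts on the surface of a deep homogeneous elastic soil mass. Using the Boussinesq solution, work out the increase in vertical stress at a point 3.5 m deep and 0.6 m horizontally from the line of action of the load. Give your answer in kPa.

Boussinesq vertical stress below a point load on an elastic half-space:
Δσ_z = 3P/(2πz²) · [1 + (r/z)²]^(−5/2)
r/z = 0.6/3.5 = 0.17143; [1+(r/z)²]^(−5/2) = 0.93015.
Δσ_z = 3×1060/(2π×3.5²) × 0.93015 = 41.315 × 0.93015 = 38.43 kPa

Δσ_z ≈ 38.4 kPa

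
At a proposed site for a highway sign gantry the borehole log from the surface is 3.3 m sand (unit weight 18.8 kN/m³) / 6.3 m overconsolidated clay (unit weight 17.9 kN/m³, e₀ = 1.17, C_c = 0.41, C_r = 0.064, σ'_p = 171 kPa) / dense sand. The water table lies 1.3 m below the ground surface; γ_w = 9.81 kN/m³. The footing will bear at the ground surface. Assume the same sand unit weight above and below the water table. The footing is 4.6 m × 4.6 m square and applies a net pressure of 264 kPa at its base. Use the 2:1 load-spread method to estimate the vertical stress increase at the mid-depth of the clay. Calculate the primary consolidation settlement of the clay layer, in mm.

Mid-depth of clay below the ground surface: z = 3.3 + 6.3/2 = 6.45 m.
Total vertical stress at mid-clay: σ_v = 18.8×3.3 + 17.9×3.15 = 118.42 kPa.
Pore pressure: u = 9.81×(6.45 − 1.3) = 50.522 kPa.
Initial effective stress: σ'_0 = σ_v − u = 118.42 − 50.522 = 67.898 kPa.
Stress increase at mid-clay by the 2:1 spreading method:
Δσ = qBL/((B+z)(L+z)) = 264×4.6×4.6/((4.6+6.45)(4.6+6.45)) = 45.75 kPa
Final effective stress: σ'_f = 67.898 + 45.75 = 113.65 kPa.
σ'_f = 113.65 ≤ σ'_p = 171 kPa, so the clay remains overconsolidated and only the recompression index applies:
S_c = C_r·H/(1+e₀)·log₁₀(σ'_f/σ'_0) = 0.064×6.3/2.17×log₁₀(113.65/67.898)
    = 0.1858 × 0.22371 = 0.04157 m

S_c ≈ 41.6 mm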